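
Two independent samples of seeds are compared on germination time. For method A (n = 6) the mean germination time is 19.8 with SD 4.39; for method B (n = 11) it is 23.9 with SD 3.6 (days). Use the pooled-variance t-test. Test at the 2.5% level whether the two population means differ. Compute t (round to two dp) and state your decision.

Let group 1 = method A, group 2 = method B. H0: μ_1 = μ_2; H1: μ_1 ≠ μ_2 (two-sample pooled-variance t-test, two-sided).
s_p² = [(6−1)·4.39² + (11−1)·3.6²]/(6+11−2) = 15.064
t = (19.8 − 23.9)/√[15.064·(1/6 + 1/11)] = -2.08
df = n₁ + n₂ − 2 = 15
Two-sided p-value ≈ 0.0549
Since p ≈ 0.0549 > α = 0.025, fail to reject H0; the data do not provide sufficient evidence against H0.

t = -2.08; fail to reject H0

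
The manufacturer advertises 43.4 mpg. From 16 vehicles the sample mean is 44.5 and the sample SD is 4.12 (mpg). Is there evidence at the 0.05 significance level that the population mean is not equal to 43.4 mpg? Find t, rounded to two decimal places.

1.07

H0: μ = 43.4; H1: μ ≠ 43.4 (one-sample t-test, two-sided).
t = (x̄ − μ₀)/(s/√n) = (44.5 − 43.4)/(4.12/√16) = 1.07
df = n − 1 = 15
Two-sided p-value ≈ 0.3024
Since p ≈ 0.3024 > α = 0.05, fail to reject H0; the data do not provide sufficient evidence against H0.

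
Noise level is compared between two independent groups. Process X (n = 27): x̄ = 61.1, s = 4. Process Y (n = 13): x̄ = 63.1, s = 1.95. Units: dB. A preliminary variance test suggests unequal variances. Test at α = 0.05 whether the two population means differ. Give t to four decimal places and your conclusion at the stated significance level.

t = -2.1259; reject H0

Let group 1 = process X, group 2 = process Y. H0: μ_1 = μ_2; H1: μ_1 ≠ μ_2 (Welch's two-sample t-test, two-sided).
t = (x̄_1 − x̄_2)/√(s_1²/n_1 + s_2²/n_2) = (61.1 − 63.1)/√(4²/27 + 1.95²/13) = -2.1259
Welch–Satterthwaite df ≈ 37.96
Two-sided p-value ≈ 0.0401
Since p ≈ 0.0401 < α = 0.05, reject H0; the data support H1.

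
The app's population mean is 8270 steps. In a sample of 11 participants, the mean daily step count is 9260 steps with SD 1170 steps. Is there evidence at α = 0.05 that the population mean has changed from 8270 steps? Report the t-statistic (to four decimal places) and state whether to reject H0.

t = 2.8064; reject H0

H0: μ = 8270; H1: μ ≠ 8270 (one-sample t-test, two-sided).
t = (x̄ − μ₀)/(s/√n) = (9260 − 8270)/(1170/√11) = 2.8064
df = n − 1 = 10
Two-sided p-value ≈ 0.0186
Since p ≈ 0.0186 < α = 0.05, reject H0; the data support H1.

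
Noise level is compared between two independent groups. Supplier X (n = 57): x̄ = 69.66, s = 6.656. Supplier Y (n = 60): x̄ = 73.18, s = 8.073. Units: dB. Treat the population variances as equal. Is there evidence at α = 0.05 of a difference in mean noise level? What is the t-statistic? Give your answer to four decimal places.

Let group 1 = supplier X, group 2 = supplier Y. H0: μ_1 = μ_2; H1: μ_1 ≠ μ_2 (two-sample pooled-variance t-test, two-sided).
s_p² = [(57−1)·6.656² + (60−1)·8.073²]/(57+60−2) = 55.0101
t = (69.66 − 73.18)/√[55.0101·(1/57 + 1/60)] = -2.5659
df = n₁ + n₂ − 2 = 115
Two-sided p-value ≈ 0.012
Since p ≈ 0.012 < α = 0.05, reject H0; the data support H1.

-2.5659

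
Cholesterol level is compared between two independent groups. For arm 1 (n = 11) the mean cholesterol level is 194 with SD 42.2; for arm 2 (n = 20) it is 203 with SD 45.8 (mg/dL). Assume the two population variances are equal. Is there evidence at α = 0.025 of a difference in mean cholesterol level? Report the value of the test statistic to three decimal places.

Let group 1 = arm 1, group 2 = arm 2. H0: μ_1 = μ_2; H1: μ_1 ≠ μ_2 (two-sample pooled-variance t-test, two-sided).
s_p² = [(11−1)·42.2² + (20−1)·45.8²]/(11+20−2) = 1988.4
t = (194 − 203)/√[1988.4·(1/11 + 1/20)] = -0.538
df = n₁ + n₂ − 2 = 29
Two-sided p-value ≈ 0.5949
Since p ≈ 0.5949 > α = 0.025, fail to reject H0; the data do not provide sufficient evidence against H0.

-0.538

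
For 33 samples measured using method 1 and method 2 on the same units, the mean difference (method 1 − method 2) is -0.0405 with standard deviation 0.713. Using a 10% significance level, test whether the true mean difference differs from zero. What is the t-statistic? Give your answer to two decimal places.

-0.33

H0: μ_d = 0; H1: μ_d ≠ 0 (paired t-test on the differences, two-sided).
t = d̄/(s_d/√n) = -0.0405/(0.713/√33) = -0.33
df = n − 1 = 32
Two-sided p-value ≈ 0.7463
Since p ≈ 0.7463 > α = 0.1, fail to reject H0; the evidence is not statistically significant.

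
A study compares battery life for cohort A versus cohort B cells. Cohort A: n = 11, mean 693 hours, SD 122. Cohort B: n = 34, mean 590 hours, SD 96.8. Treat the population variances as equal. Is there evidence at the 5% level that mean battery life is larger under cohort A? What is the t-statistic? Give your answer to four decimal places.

Let group 1 = cohort A, group 2 = cohort B. H0: μ_1 = μ_2; H1: μ_1 > μ_2 (two-sample pooled-variance t-test, right-tailed).
s_p² = [(11−1)·122² + (34−1)·96.8²]/(11+34−2) = 10652.5
t = (693 − 590)/√[10652.5·(1/11 + 1/34)] = 2.8770
df = n₁ + n₂ − 2 = 43
p-value = P(T ≥ 2.8770) ≈ 0.003
Since p ≈ 0.003 < α = 0.05, reject H0; the evidence is statistically significant.

2.8770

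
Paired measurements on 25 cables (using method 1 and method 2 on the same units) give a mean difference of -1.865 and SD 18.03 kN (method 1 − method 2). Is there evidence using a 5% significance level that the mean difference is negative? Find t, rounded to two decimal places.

-0.52

H0: μ_d = 0; H1: μ_d < 0 (paired t-test on the differences, left-tailed).
t = d̄/(s_d/√n) = -1.865/(18.03/√25) = -0.52
df = n − 1 = 24
p-value = P(T ≤ -0.52) ≈ 0.305
Since p ≈ 0.305 > α = 0.05, fail to reject H0; the data do not provide sufficient evidence against H0.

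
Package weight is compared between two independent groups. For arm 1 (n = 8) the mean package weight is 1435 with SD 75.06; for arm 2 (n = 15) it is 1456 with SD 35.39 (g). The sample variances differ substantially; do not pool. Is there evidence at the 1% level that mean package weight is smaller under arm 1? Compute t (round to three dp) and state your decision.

t = -0.748; fail to reject H0

Let group 1 = arm 1, group 2 = arm 2. H0: μ_1 = μ_2; H1: μ_1 < μ_2 (Welch's two-sample t-test, left-tailed).
t = (x̄_1 − x̄_2)/√(s_1²/n_1 + s_2²/n_2) = (1435 − 1456)/√(75.06²/8 + 35.39²/15) = -0.748
Welch–Satterthwaite df ≈ 8.70
p-value = P(T ≤ -0.748) ≈ 0.237
Since p ≈ 0.237 > α = 0.01, fail to reject H0; the evidence is not statistically significant.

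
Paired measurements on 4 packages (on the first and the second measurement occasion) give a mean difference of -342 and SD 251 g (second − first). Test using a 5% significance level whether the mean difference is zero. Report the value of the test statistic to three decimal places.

H0: μ_d = 0; H1: μ_d ≠ 0 (paired t-test on the differences, two-sided).
t = d̄/(s_d/√n) = -342/(251/√4) = -2.725
df = n − 1 = 3
Two-sided p-value ≈ 0.072
Since p ≈ 0.072 > α = 0.05, fail to reject H0; the data do not provide sufficient evidence against H0.

-2.725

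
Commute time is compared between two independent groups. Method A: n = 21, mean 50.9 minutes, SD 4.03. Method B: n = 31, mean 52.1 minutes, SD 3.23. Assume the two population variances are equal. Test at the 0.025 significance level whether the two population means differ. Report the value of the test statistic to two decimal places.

-1.19

Let group 1 = method A, group 2 = method B. H0: μ_1 = μ_2; H1: μ_1 ≠ μ_2 (two-sample pooled-variance t-test, two-sided).
s_p² = [(21−1)·4.03² + (31−1)·3.23²]/(21+31−2) = 12.7561
t = (50.9 − 52.1)/√[12.7561·(1/21 + 1/31)] = -1.19
df = n₁ + n₂ − 2 = 50
Two-sided p-value ≈ 0.240
Since p ≈ 0.240 > α = 0.025, fail to reject H0; the evidence is not statistically significant.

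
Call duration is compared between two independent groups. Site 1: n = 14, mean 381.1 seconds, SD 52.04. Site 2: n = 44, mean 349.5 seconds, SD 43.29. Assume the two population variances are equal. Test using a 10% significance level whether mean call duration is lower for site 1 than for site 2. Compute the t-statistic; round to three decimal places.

Let group 1 = site 1, group 2 = site 2. H0: μ_1 = μ_2; H1: μ_1 < μ_2 (two-sample pooled-variance t-test, left-tailed).
s_p² = [(14−1)·52.04² + (44−1)·43.29²]/(14+44−2) = 2067.66
t = (381.1 − 349.5)/√[2067.66·(1/14 + 1/44)] = 2.265
df = n₁ + n₂ − 2 = 56
p-value = P(T ≤ 2.265) ≈ 0.986
Since p ≈ 0.986 > α = 0.1, fail to reject H0; the data do not provide sufficient evidence against H0.

2.265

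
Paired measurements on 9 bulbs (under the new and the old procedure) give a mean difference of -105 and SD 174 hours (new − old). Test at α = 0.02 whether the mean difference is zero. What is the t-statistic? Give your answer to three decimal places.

H0: μ_d = 0; H1: μ_d ≠ 0 (paired t-test on the differences, two-sided).
t = d̄/(s_d/√n) = -105/(174/√9) = -1.810
df = n − 1 = 8
Two-sided p-value ≈ 0.1078
Since p ≈ 0.1078 > α = 0.02, fail to reject H0; the evidence is not statistically significant.

-1.810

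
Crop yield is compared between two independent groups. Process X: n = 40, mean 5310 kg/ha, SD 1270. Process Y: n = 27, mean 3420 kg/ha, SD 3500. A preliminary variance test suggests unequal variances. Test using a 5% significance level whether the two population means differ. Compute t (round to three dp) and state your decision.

t = 2.689; reject H0

Let group 1 = process X, group 2 = process Y. H0: μ_1 = μ_2; H1: μ_1 ≠ μ_2 (Welch's two-sample t-test, two-sided).
t = (x̄_1 − x̄_2)/√(s_1²/n_1 + s_2²/n_2) = (5310 − 3420)/√(1270²/40 + 3500²/27) = 2.689
Welch–Satterthwaite df ≈ 30.67
Two-sided p-value ≈ 0.011
Since p ≈ 0.011 < α = 0.05, reject H0; the evidence is statistically significant.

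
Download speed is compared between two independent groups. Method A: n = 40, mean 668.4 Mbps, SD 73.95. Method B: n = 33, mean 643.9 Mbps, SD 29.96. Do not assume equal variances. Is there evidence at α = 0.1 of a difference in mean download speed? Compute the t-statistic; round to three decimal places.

Let group 1 = method A, group 2 = method B. H0: μ_1 = μ_2; H1: μ_1 ≠ μ_2 (Welch's two-sample t-test, two-sided).
t = (x̄_1 − x̄_2)/√(s_1²/n_1 + s_2²/n_2) = (668.4 − 643.9)/√(73.95²/40 + 29.96²/33) = 1.914
Welch–Satterthwaite df ≈ 53.48
Two-sided p-value ≈ 0.0610
Since p ≈ 0.0610 < α = 0.1, reject H0; the data support H1.

1.914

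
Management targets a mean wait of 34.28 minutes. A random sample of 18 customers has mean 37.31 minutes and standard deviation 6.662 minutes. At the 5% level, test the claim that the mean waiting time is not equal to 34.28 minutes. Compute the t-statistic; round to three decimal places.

H0: μ = 34.28; H1: μ ≠ 34.28 (one-sample t-test, two-sided).
t = (x̄ − μ₀)/(s/√n) = (37.31 − 34.28)/(6.662/√18) = 1.930
df = n − 1 = 17
Two-sided p-value ≈ 0.071
Since p ≈ 0.071 > α = 0.05, fail to reject H0; the data do not provide sufficient evidence against H0.

1.930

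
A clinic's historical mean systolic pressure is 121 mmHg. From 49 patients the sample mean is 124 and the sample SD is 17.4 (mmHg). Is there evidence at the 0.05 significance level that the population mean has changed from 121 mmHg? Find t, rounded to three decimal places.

H0: μ = 121; H1: μ ≠ 121 (one-sample t-test, two-sided).
t = (x̄ − μ₀)/(s/√n) = (124 − 121)/(17.4/√49) = 1.207
df = n − 1 = 48
Two-sided p-value ≈ 0.2334
Since p ≈ 0.2334 > α = 0.05, fail to reject H0; the data do not provide sufficient evidence against H0.

1.207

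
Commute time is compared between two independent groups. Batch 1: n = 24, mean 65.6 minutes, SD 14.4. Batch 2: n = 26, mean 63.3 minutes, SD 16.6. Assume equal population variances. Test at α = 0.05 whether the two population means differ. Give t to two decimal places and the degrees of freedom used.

Let group 1 = batch 1, group 2 = batch 2. H0: μ_1 = μ_2; H1: μ_1 ≠ μ_2 (two-sample pooled-variance t-test, two-sided).
s_p² = [(24−1)·14.4² + (26−1)·16.6²]/(24+26−2) = 242.881
t = (65.6 − 63.3)/√[242.881·(1/24 + 1/26)] = 0.52
df = n₁ + n₂ − 2 = 48
Two-sided p-value ≈ 0.6045
Since p ≈ 0.6045 > α = 0.05, fail to reject H0; the data do not provide sufficient evidence against H0.

t = 0.52, df = 48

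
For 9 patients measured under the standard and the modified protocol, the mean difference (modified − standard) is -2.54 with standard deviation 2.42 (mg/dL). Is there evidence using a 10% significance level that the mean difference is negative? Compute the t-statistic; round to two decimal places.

H0: μ_d = 0; H1: μ_d < 0 (paired t-test on the differences, left-tailed).
t = d̄/(s_d/√n) = -2.54/(2.42/√9) = -3.15
df = n − 1 = 8
p-value = P(T ≤ -3.15) ≈ 0.007
Since p ≈ 0.007 < α = 0.1, reject H0; the data support H1.

-3.15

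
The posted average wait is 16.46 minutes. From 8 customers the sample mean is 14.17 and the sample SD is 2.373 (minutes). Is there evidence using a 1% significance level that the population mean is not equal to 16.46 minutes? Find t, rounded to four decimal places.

H0: μ = 16.46; H1: μ ≠ 16.46 (one-sample t-test, two-sided).
t = (x̄ − μ₀)/(s/√n) = (14.17 − 16.46)/(2.373/√8) = -2.7295
df = n − 1 = 7
Two-sided p-value ≈ 0.029
Since p ≈ 0.029 > α = 0.01, fail to reject H0; the evidence is not statistically significant.

-2.7295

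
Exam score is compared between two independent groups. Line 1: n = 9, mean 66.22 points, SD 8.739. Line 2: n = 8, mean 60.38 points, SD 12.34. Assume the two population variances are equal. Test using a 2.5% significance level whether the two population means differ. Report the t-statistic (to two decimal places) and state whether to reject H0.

Let group 1 = line 1, group 2 = line 2. H0: μ_1 = μ_2; H1: μ_1 ≠ μ_2 (two-sample pooled-variance t-test, two-sided).
s_p² = [(9−1)·8.739² + (8−1)·12.34²]/(9+8−2) = 111.793
t = (66.22 − 60.38)/√[111.793·(1/9 + 1/8)] = 1.14
df = n₁ + n₂ − 2 = 15
Two-sided p-value ≈ 0.273
Since p ≈ 0.273 > α = 0.025, fail to reject H0; the data do not provide sufficient evidence against H0.

t = 1.14; fail to reject H0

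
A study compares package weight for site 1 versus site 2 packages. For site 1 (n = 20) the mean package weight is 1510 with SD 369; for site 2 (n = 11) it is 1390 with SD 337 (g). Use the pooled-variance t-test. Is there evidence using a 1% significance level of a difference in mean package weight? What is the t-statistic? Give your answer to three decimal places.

Let group 1 = site 1, group 2 = site 2. H0: μ_1 = μ_2; H1: μ_1 ≠ μ_2 (two-sample pooled-variance t-test, two-sided).
s_p² = [(20−1)·369² + (11−1)·337²]/(20+11−2) = 128371
t = (1510 − 1390)/√[128371·(1/20 + 1/11)] = 0.892
df = n₁ + n₂ − 2 = 29
Two-sided p-value ≈ 0.380
Since p ≈ 0.380 > α = 0.01, fail to reject H0; the data do not provide sufficient evidence against H0.

0.892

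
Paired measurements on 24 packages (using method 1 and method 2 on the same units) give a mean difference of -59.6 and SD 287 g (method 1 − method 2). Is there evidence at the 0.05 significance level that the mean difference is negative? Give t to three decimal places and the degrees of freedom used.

H0: μ_d = 0; H1: μ_d < 0 (paired t-test on the differences, left-tailed).
t = d̄/(s_d/√n) = -59.6/(287/√24) = -1.017
df = n − 1 = 23
p-value = P(T ≤ -1.017) ≈ 0.160
Since p ≈ 0.160 > α = 0.05, fail to reject H0; the evidence is not statistically significant.

t = -1.017, df = 23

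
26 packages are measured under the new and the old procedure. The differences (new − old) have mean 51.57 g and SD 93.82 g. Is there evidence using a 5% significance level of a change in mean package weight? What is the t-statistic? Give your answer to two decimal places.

2.80

H0: μ_d = 0; H1: μ_d ≠ 0 (paired t-test on the differences, two-sided).
t = d̄/(s_d/√n) = 51.57/(93.82/√26) = 2.80
df = n − 1 = 25
Two-sided p-value ≈ 0.010
Since p ≈ 0.010 < α = 0.05, reject H0; the data support H1.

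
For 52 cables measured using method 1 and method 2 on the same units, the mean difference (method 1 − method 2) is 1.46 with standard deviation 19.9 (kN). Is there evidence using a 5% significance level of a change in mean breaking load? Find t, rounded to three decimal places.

H0: μ_d = 0; H1: μ_d ≠ 0 (paired t-test on the differences, two-sided).
t = d̄/(s_d/√n) = 1.46/(19.9/√52) = 0.529
df = n − 1 = 51
Two-sided p-value ≈ 0.599
Since p ≈ 0.599 > α = 0.05, fail to reject H0; the data do not provide sufficient evidence against H0.

0.529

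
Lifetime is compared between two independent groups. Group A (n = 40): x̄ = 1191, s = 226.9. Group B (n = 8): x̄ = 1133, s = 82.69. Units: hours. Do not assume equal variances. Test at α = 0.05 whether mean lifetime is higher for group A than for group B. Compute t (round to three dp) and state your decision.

Let group 1 = group A, group 2 = group B. H0: μ_1 = μ_2; H1: μ_1 > μ_2 (Welch's two-sample t-test, right-tailed).
t = (x̄_1 − x̄_2)/√(s_1²/n_1 + s_2²/n_2) = (1191 − 1133)/√(226.9²/40 + 82.69²/8) = 1.253
Welch–Satterthwaite df ≈ 31.24
p-value = P(T ≥ 1.253) ≈ 0.110
Since p ≈ 0.110 > α = 0.05, fail to reject H0; the evidence is not statistically significant.

t = 1.253; fail to reject H0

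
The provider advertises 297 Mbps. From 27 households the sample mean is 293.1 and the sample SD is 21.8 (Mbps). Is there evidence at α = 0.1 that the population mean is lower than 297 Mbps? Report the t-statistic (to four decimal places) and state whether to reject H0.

H0: μ = 297; H1: μ < 297 (one-sample t-test, left-tailed).
t = (x̄ − μ₀)/(s/√n) = (293.1 − 297)/(21.8/√27) = -0.9296
df = n − 1 = 26
p-value = P(T ≤ -0.9296) ≈ 0.181
Since p ≈ 0.181 > α = 0.1, fail to reject H0; the evidence is not statistically significant.

t = -0.9296; fail to reject H0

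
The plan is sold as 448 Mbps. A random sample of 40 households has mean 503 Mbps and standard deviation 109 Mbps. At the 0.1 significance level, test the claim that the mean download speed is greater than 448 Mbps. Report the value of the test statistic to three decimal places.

H0: μ = 448; H1: μ > 448 (one-sample t-test, right-tailed).
t = (x̄ − μ₀)/(s/√n) = (503 − 448)/(109/√40) = 3.191
df = n − 1 = 39
p-value = P(T ≥ 3.191) ≈ 0.001
Since p ≈ 0.001 < α = 0.1, reject H0; the evidence is statistically significant.

3.191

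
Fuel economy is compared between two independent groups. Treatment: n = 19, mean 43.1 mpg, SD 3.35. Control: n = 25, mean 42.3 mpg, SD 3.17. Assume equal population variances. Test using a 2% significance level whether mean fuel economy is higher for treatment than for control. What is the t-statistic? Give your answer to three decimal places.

0.809

Let group 1 = treatment, group 2 = control. H0: μ_1 = μ_2; H1: μ_1 > μ_2 (two-sample pooled-variance t-test, right-tailed).
s_p² = [(19−1)·3.35² + (25−1)·3.17²]/(19+25−2) = 10.5519
t = (43.1 − 42.3)/√[10.5519·(1/19 + 1/25)] = 0.809
df = n₁ + n₂ − 2 = 42
p-value = P(T ≥ 0.809) ≈ 0.2115
Since p ≈ 0.2115 > α = 0.02, fail to reject H0; the evidence is not statistically significant.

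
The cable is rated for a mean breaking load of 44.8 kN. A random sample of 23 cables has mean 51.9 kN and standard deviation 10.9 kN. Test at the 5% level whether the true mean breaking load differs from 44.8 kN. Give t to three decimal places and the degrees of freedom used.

H0: μ = 44.8; H1: μ ≠ 44.8 (one-sample t-test, two-sided).
t = (x̄ − μ₀)/(s/√n) = (51.9 − 44.8)/(10.9/√23) = 3.124
df = n − 1 = 22
Two-sided p-value ≈ 0.0049
Since p ≈ 0.0049 < α = 0.05, reject H0; the evidence is statistically significant.

t = 3.124, df = 22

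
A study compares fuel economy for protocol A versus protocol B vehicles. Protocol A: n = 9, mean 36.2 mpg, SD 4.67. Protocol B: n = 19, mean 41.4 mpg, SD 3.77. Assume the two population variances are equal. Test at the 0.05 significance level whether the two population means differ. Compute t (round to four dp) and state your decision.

t = -3.1588; reject H0

Let group 1 = protocol A, group 2 = protocol B. H0: μ_1 = μ_2; H1: μ_1 ≠ μ_2 (two-sample pooled-variance t-test, two-sided).
s_p² = [(9−1)·4.67² + (19−1)·3.77²]/(9+19−2) = 16.5501
t = (36.2 − 41.4)/√[16.5501·(1/9 + 1/19)] = -3.1588
df = n₁ + n₂ − 2 = 26
Two-sided p-value ≈ 0.0040
Since p ≈ 0.0040 < α = 0.05, reject H0; the data support H1.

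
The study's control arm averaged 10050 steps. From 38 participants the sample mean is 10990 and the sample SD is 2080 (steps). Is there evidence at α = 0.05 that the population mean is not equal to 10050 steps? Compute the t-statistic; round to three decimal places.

H0: μ = 10050; H1: μ ≠ 10050 (one-sample t-test, two-sided).
t = (x̄ − μ₀)/(s/√n) = (10990 − 10050)/(2080/√38) = 2.786
df = n − 1 = 37
Two-sided p-value ≈ 0.008
Since p ≈ 0.008 < α = 0.05, reject H0; the data support H1.

2.786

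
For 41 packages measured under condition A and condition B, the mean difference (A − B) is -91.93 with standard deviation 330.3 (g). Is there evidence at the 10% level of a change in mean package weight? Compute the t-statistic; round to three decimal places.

H0: μ_d = 0; H1: μ_d ≠ 0 (paired t-test on the differences, two-sided).
t = d̄/(s_d/√n) = -91.93/(330.3/√41) = -1.782
df = n − 1 = 40
Two-sided p-value ≈ 0.0823
Since p ≈ 0.0823 < α = 0.1, reject H0; the evidence is statistically significant.

-1.782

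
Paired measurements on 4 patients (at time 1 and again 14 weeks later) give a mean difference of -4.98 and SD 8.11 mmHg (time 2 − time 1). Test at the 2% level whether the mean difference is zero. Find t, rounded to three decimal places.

-1.228

H0: μ_d = 0; H1: μ_d ≠ 0 (paired t-test on the differences, two-sided).
t = d̄/(s_d/√n) = -4.98/(8.11/√4) = -1.228
df = n − 1 = 3
Two-sided p-value ≈ 0.3070
Since p ≈ 0.3070 > α = 0.02, fail to reject H0; the data do not provide sufficient evidence against H0.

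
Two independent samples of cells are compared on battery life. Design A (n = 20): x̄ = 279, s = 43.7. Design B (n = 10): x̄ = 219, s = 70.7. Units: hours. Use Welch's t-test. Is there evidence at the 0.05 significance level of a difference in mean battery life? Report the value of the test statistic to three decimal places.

Let group 1 = design A, group 2 = design B. H0: μ_1 = μ_2; H1: μ_1 ≠ μ_2 (Welch's two-sample t-test, two-sided).
t = (x̄_1 − x̄_2)/√(s_1²/n_1 + s_2²/n_2) = (279 − 219)/√(43.7²/20 + 70.7²/10) = 2.459
Welch–Satterthwaite df ≈ 12.55
Two-sided p-value ≈ 0.0293
Since p ≈ 0.0293 < α = 0.05, reject H0; the evidence is statistically significant.

2.459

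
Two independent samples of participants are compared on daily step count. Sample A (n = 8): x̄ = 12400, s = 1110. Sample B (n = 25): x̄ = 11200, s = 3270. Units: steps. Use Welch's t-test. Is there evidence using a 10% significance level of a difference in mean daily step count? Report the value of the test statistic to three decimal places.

1.573

Let group 1 = sample A, group 2 = sample B. H0: μ_1 = μ_2; H1: μ_1 ≠ μ_2 (Welch's two-sample t-test, two-sided).
t = (x̄_1 − x̄_2)/√(s_1²/n_1 + s_2²/n_2) = (12400 − 11200)/√(1110²/8 + 3270²/25) = 1.573
Welch–Satterthwaite df ≈ 30.73
Two-sided p-value ≈ 0.126
Since p ≈ 0.126 > α = 0.1, fail to reject H0; the data do not provide sufficient evidence against H0.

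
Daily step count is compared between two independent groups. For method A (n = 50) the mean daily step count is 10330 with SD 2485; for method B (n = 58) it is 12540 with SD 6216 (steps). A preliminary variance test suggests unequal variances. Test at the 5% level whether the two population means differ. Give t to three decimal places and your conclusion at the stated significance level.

Let group 1 = method A, group 2 = method B. H0: μ_1 = μ_2; H1: μ_1 ≠ μ_2 (Welch's two-sample t-test, two-sided).
t = (x̄_1 − x̄_2)/√(s_1²/n_1 + s_2²/n_2) = (10330 − 12540)/√(2485²/50 + 6216²/58) = -2.487
Welch–Satterthwaite df ≈ 77.01
Two-sided p-value ≈ 0.015
Since p ≈ 0.015 < α = 0.05, reject H0; the evidence is statistically significant.

t = -2.487; reject H0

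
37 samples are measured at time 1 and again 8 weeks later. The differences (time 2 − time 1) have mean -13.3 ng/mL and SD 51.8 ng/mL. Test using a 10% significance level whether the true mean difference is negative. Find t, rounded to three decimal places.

H0: μ_d = 0; H1: μ_d < 0 (paired t-test on the differences, left-tailed).
t = d̄/(s_d/√n) = -13.3/(51.8/√37) = -1.562
df = n − 1 = 36
p-value = P(T ≤ -1.562) ≈ 0.0635
Since p ≈ 0.0635 < α = 0.1, reject H0; the evidence is statistically significant.

-1.562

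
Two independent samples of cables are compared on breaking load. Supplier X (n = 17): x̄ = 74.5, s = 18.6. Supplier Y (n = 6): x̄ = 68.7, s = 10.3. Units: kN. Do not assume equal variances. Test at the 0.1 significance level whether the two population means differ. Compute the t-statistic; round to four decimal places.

0.9405

Let group 1 = supplier X, group 2 = supplier Y. H0: μ_1 = μ_2; H1: μ_1 ≠ μ_2 (Welch's two-sample t-test, two-sided).
t = (x̄_1 − x̄_2)/√(s_1²/n_1 + s_2²/n_2) = (74.5 − 68.7)/√(18.6²/17 + 10.3²/6) = 0.9405
Welch–Satterthwaite df ≈ 16.36
Two-sided p-value ≈ 0.3606
Since p ≈ 0.3606 > α = 0.1, fail to reject H0; the evidence is not statistically significant.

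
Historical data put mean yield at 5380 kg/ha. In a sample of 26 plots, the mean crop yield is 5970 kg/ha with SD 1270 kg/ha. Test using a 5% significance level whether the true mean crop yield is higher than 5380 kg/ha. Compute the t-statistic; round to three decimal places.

2.369

H0: μ = 5380; H1: μ > 5380 (one-sample t-test, right-tailed).
t = (x̄ − μ₀)/(s/√n) = (5970 − 5380)/(1270/√26) = 2.369
df = n − 1 = 25
p-value = P(T ≥ 2.369) ≈ 0.013
Since p ≈ 0.013 < α = 0.05, reject H0; the data support H1.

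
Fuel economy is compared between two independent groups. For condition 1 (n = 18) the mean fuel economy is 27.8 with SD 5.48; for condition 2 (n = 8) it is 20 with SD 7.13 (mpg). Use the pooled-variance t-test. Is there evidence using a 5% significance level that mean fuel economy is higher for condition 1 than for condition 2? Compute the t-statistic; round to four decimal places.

Let group 1 = condition 1, group 2 = condition 2. H0: μ_1 = μ_2; H1: μ_1 > μ_2 (two-sample pooled-variance t-test, right-tailed).
s_p² = [(18−1)·5.48² + (8−1)·7.13²]/(18+8−2) = 36.099
t = (27.8 − 20)/√[36.099·(1/18 + 1/8)] = 3.0552
df = n₁ + n₂ − 2 = 24
p-value = P(T ≥ 3.0552) ≈ 0.003
Since p ≈ 0.003 < α = 0.05, reject H0; the data support H1.

3.0552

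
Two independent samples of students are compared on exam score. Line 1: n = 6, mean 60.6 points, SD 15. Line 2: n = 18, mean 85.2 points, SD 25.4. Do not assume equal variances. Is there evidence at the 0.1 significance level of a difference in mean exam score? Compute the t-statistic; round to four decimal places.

-2.8725

Let group 1 = line 1, group 2 = line 2. H0: μ_1 = μ_2; H1: μ_1 ≠ μ_2 (Welch's two-sample t-test, two-sided).
t = (x̄_1 − x̄_2)/√(s_1²/n_1 + s_2²/n_2) = (60.6 − 85.2)/√(15²/6 + 25.4²/18) = -2.8725
Welch–Satterthwaite df ≈ 15.08
Two-sided p-value ≈ 0.0116
Since p ≈ 0.0116 < α = 0.1, reject H0; the evidence is statistically significant.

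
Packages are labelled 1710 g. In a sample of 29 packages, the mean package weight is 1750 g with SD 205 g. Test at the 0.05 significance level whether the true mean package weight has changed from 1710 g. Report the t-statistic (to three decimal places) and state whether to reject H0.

t = 1.051; fail to reject H0

H0: μ = 1710; H1: μ ≠ 1710 (one-sample t-test, two-sided).
t = (x̄ − μ₀)/(s/√n) = (1750 − 1710)/(205/√29) = 1.051
df = n − 1 = 28
Two-sided p-value ≈ 0.3024
Since p ≈ 0.3024 > α = 0.05, fail to reject H0; the evidence is not statistically significant.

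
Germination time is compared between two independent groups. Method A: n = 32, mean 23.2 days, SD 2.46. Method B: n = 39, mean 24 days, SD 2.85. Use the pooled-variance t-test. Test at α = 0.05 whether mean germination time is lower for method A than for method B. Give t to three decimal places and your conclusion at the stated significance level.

t = -1.251; fail to reject H0

Let group 1 = method A, group 2 = method B. H0: μ_1 = μ_2; H1: μ_1 < μ_2 (two-sample pooled-variance t-test, left-tailed).
s_p² = [(32−1)·2.46² + (39−1)·2.85²]/(32+39−2) = 7.1921
t = (23.2 − 24)/√[7.1921·(1/32 + 1/39)] = -1.251
df = n₁ + n₂ − 2 = 69
p-value = P(T ≤ -1.251) ≈ 0.1076
Since p ≈ 0.1076 > α = 0.05, fail to reject H0; the data do not provide sufficient evidence against H0.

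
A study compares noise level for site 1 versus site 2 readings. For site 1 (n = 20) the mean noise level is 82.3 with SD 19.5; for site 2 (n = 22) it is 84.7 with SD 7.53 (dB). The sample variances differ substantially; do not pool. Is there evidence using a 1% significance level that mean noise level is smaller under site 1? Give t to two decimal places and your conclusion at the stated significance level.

t = -0.52; fail to reject H0

Let group 1 = site 1, group 2 = site 2. H0: μ_1 = μ_2; H1: μ_1 < μ_2 (Welch's two-sample t-test, left-tailed).
t = (x̄_1 − x̄_2)/√(s_1²/n_1 + s_2²/n_2) = (82.3 − 84.7)/√(19.5²/20 + 7.53²/22) = -0.52
Welch–Satterthwaite df ≈ 24.10
p-value = P(T ≤ -0.52) ≈ 0.3051
Since p ≈ 0.3051 > α = 0.01, fail to reject H0; the data do not provide sufficient evidence against H0.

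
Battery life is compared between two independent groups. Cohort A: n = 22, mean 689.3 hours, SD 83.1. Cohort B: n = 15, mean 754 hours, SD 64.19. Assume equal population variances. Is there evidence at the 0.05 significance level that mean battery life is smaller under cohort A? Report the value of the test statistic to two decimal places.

Let group 1 = cohort A, group 2 = cohort B. H0: μ_1 = μ_2; H1: μ_1 < μ_2 (two-sample pooled-variance t-test, left-tailed).
s_p² = [(22−1)·83.1² + (15−1)·64.19²]/(22+15−2) = 5791.51
t = (689.3 − 754)/√[5791.51·(1/22 + 1/15)] = -2.54
df = n₁ + n₂ − 2 = 35
p-value = P(T ≤ -2.54) ≈ 0.008
Since p ≈ 0.008 < α = 0.05, reject H0; the evidence is statistically significant.

-2.54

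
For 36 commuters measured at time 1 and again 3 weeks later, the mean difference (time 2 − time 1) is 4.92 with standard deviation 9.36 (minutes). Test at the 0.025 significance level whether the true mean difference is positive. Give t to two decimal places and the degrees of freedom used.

t = 3.15, df = 35

H0: μ_d = 0; H1: μ_d > 0 (paired t-test on the differences, right-tailed).
t = d̄/(s_d/√n) = 4.92/(9.36/√36) = 3.15
df = n − 1 = 35
p-value = P(T ≥ 3.15) ≈ 0.0017
Since p ≈ 0.0017 < α = 0.025, reject H0; the evidence is statistically significant.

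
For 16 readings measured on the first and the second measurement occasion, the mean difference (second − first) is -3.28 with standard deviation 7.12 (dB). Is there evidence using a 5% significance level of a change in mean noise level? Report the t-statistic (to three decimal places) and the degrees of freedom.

H0: μ_d = 0; H1: μ_d ≠ 0 (paired t-test on the differences, two-sided).
t = d̄/(s_d/√n) = -3.28/(7.12/√16) = -1.843
df = n − 1 = 15
Two-sided p-value ≈ 0.085
Since p ≈ 0.085 > α = 0.05, fail to reject H0; the evidence is not statistically significant.

t = -1.843, df = 15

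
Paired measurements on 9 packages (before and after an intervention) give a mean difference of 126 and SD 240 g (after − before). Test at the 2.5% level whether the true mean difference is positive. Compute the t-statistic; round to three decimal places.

H0: μ_d = 0; H1: μ_d > 0 (paired t-test on the differences, right-tailed).
t = d̄/(s_d/√n) = 126/(240/√9) = 1.575
df = n − 1 = 8
p-value = P(T ≥ 1.575) ≈ 0.0770
Since p ≈ 0.0770 > α = 0.025, fail to reject H0; the data do not provide sufficient evidence against H0.

1.575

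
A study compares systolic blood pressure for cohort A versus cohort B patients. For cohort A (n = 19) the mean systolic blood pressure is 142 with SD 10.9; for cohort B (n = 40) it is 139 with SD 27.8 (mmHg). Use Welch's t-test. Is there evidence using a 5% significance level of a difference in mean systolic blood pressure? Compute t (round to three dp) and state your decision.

Let group 1 = cohort A, group 2 = cohort B. H0: μ_1 = μ_2; H1: μ_1 ≠ μ_2 (Welch's two-sample t-test, two-sided).
t = (x̄_1 − x̄_2)/√(s_1²/n_1 + s_2²/n_2) = (142 − 139)/√(10.9²/19 + 27.8²/40) = 0.593
Welch–Satterthwaite df ≈ 55.69
Two-sided p-value ≈ 0.5554
Since p ≈ 0.5554 > α = 0.05, fail to reject H0; the evidence is not statistically significant.

t = 0.593; fail to reject H0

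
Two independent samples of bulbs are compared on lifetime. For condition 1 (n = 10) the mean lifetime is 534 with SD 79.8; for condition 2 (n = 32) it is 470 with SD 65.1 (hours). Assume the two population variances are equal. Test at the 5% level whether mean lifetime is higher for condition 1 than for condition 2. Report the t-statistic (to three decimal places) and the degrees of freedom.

Let group 1 = condition 1, group 2 = condition 2. H0: μ_1 = μ_2; H1: μ_1 > μ_2 (two-sample pooled-variance t-test, right-tailed).
s_p² = [(10−1)·79.8² + (32−1)·65.1²]/(10+32−2) = 4717.27
t = (534 − 470)/√[4717.27·(1/10 + 1/32)] = 2.572
df = n₁ + n₂ − 2 = 40
p-value = P(T ≥ 2.572) ≈ 0.007
Since p ≈ 0.007 < α = 0.05, reject H0; the data support H1.

t = 2.572, df = 40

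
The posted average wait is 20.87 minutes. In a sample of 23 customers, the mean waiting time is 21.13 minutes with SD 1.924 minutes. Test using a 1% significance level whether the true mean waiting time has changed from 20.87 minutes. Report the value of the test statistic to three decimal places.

H0: μ = 20.87; H1: μ ≠ 20.87 (one-sample t-test, two-sided).
t = (x̄ − μ₀)/(s/√n) = (21.13 − 20.87)/(1.924/√23) = 0.648
df = n − 1 = 22
Two-sided p-value ≈ 0.524
Since p ≈ 0.524 > α = 0.01, fail to reject H0; the evidence is not statistically significant.

0.648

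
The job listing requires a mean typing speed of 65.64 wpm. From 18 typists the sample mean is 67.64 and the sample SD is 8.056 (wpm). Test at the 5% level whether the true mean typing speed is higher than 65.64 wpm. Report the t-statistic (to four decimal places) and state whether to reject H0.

H0: μ = 65.64; H1: μ > 65.64 (one-sample t-test, right-tailed).
t = (x̄ − μ₀)/(s/√n) = (67.64 − 65.64)/(8.056/√18) = 1.0533
df = n − 1 = 17
p-value = P(T ≥ 1.0533) ≈ 0.1535
Since p ≈ 0.1535 > α = 0.05, fail to reject H0; the evidence is not statistically significant.

t = 1.0533; fail to reject H0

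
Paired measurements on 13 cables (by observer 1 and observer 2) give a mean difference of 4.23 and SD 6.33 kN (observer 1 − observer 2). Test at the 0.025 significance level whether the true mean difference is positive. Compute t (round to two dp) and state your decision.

H0: μ_d = 0; H1: μ_d > 0 (paired t-test on the differences, right-tailed).
t = d̄/(s_d/√n) = 4.23/(6.33/√13) = 2.41
df = n − 1 = 12
p-value = P(T ≥ 2.41) ≈ 0.0165
Since p ≈ 0.0165 < α = 0.025, reject H0; the data support H1.

t = 2.41; reject H0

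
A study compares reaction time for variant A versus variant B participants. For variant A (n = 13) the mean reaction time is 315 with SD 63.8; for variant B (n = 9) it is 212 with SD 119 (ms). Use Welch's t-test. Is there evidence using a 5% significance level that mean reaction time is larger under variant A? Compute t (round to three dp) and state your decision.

t = 2.371; reject H0

Let group 1 = variant A, group 2 = variant B. H0: μ_1 = μ_2; H1: μ_1 > μ_2 (Welch's two-sample t-test, right-tailed).
t = (x̄_1 − x̄_2)/√(s_1²/n_1 + s_2²/n_2) = (315 − 212)/√(63.8²/13 + 119²/9) = 2.371
Welch–Satterthwaite df ≈ 11.20
p-value = P(T ≥ 2.371) ≈ 0.018
Since p ≈ 0.018 < α = 0.05, reject H0; the data support H1.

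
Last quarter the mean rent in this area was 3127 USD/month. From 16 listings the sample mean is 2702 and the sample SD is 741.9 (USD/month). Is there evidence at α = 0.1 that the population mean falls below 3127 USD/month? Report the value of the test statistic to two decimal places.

-2.29

H0: μ = 3127; H1: μ < 3127 (one-sample t-test, left-tailed).
t = (x̄ − μ₀)/(s/√n) = (2702 − 3127)/(741.9/√16) = -2.29
df = n − 1 = 15
p-value = P(T ≤ -2.29) ≈ 0.0184
Since p ≈ 0.0184 < α = 0.1, reject H0; the data support H1.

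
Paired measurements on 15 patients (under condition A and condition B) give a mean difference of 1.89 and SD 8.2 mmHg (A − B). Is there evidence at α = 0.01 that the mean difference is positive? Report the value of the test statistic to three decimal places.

H0: μ_d = 0; H1: μ_d > 0 (paired t-test on the differences, right-tailed).
t = d̄/(s_d/√n) = 1.89/(8.2/√15) = 0.893
df = n − 1 = 14
p-value = P(T ≥ 0.893) ≈ 0.194
Since p ≈ 0.194 > α = 0.01, fail to reject H0; the evidence is not statistically significant.

0.893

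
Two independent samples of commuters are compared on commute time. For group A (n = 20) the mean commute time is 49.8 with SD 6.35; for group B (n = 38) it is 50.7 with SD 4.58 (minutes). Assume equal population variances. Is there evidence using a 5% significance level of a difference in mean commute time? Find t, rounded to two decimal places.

-0.62

Let group 1 = group A, group 2 = group B. H0: μ_1 = μ_2; H1: μ_1 ≠ μ_2 (two-sample pooled-variance t-test, two-sided).
s_p² = [(20−1)·6.35² + (38−1)·4.58²]/(20+38−2) = 27.5403
t = (49.8 − 50.7)/√[27.5403·(1/20 + 1/38)] = -0.62
df = n₁ + n₂ − 2 = 56
Two-sided p-value ≈ 0.5373
Since p ≈ 0.5373 > α = 0.05, fail to reject H0; the evidence is not statistically significant.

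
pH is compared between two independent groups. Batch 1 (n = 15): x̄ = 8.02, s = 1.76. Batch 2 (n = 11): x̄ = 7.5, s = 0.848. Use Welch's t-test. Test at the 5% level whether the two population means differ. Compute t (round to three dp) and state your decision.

Let group 1 = batch 1, group 2 = batch 2. H0: μ_1 = μ_2; H1: μ_1 ≠ μ_2 (Welch's two-sample t-test, two-sided).
t = (x̄_1 − x̄_2)/√(s_1²/n_1 + s_2²/n_2) = (8.02 − 7.5)/√(1.76²/15 + 0.848²/11) = 0.997
Welch–Satterthwaite df ≈ 21.28
Two-sided p-value ≈ 0.330
Since p ≈ 0.330 > α = 0.05, fail to reject H0; the evidence is not statistically significant.

t = 0.997; fail to reject H0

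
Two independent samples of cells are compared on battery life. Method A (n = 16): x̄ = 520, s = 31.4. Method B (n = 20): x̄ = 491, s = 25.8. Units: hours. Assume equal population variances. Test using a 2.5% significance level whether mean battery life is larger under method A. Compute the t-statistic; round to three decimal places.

3.044

Let group 1 = method A, group 2 = method B. H0: μ_1 = μ_2; H1: μ_1 > μ_2 (two-sample pooled-variance t-test, right-tailed).
s_p² = [(16−1)·31.4² + (20−1)·25.8²]/(16+20−2) = 806.958
t = (520 − 491)/√[806.958·(1/16 + 1/20)] = 3.044
df = n₁ + n₂ − 2 = 34
p-value = P(T ≥ 3.044) ≈ 0.0022
Since p ≈ 0.0022 < α = 0.025, reject H0; the data support H1.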